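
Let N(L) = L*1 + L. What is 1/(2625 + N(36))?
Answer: 1/2697 ≈ 0.00037078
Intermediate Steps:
N(L) = 2*L (N(L) = L + L = 2*L)
1/(2625 + N(36)) = 1/(2625 + 2*36) = 1/(2625 + 72) = 1/2697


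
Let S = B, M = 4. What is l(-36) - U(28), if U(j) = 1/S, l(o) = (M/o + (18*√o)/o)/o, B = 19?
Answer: -305/6156 + I/12 ≈ -0.049545 + 0.083333*I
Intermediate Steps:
S = 19
l(o) = (4/o + 18/√o)/o (l(o) = (4/o + (18*√o)/o)/o = (4/o + 18/√o)/o)
U(j) = 1/19
l(-36) - U(28) = (4/(-36)² + 18/(-36)^(3/2)) - 1*1/19 = (4*(1/1296) + 18*(I/216)) - 1/19 = (1/324 + I/12) - 1/19 = -305/6156 + I/12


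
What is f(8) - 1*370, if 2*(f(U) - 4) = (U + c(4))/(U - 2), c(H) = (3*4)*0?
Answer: -1096/3 ≈ -365.33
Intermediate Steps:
c(H) = 0 (c(H) = 12*0 = 0)
f(U) = 4 + U/(2*(-2 + U)) (f(U) = 4 + ((U + 0)/(U - 2))/2 = 4 + (U/(-2 + U))/2 = 4 + U/(2*(-2 + U)))
f(8) - 1*370 = (-16 + 9*8)/(2*(-2 + 8)) - 1*370 = (1/2)*(-16 + 72)/6 - 370 = (1/2)*(1/6)*56 - 370 = 14/3 - 370 = -1096/3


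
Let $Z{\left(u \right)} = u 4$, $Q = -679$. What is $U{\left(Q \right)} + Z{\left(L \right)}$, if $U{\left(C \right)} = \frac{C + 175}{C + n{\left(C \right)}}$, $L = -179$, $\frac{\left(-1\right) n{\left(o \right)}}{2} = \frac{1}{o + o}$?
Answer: $- \frac{13740101}{19210} \approx -715.26$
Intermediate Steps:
$n{\left(o \right)} = - \frac{1}{o}$ ($n{\left(o \right)} = - \frac{2}{o + o} = - \frac{2}{2 o} = - 2 \frac{1}{2 o} = - \frac{1}{o}$)
$Z{\left(u \right)} = 4 u$
$U{\left(C \right)} = \frac{175 + C}{C - \frac{1}{C}}$ ($U{\left(C \right)} = \frac{C + 175}{C - \frac{1}{C}} = \frac{175 + C}{C - \frac{1}{C}}$)
$U{\left(Q \right)} + Z{\left(L \right)} = - \frac{679 \left(175 - 679\right)}{-1 + \left(-679\right)^{2}} + 4 \left(-179\right) = \left(-679\right) \frac{1}{-1 + 461041} \left(-504\right) - 716 = \left(-679\right) \frac{1}{461040} \left(-504\right) - 716 = \frac{14259}{19210} - 716 = - \frac{13740101}{19210}$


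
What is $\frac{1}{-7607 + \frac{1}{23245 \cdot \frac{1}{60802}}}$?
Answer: $- \frac{23245}{176763913} \approx -0.0001315$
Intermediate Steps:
$\frac{1}{-7607 + \frac{1}{23245 \cdot \frac{1}{60802}}} = \frac{1}{-7607 + \frac{1}{\frac{23245}{60802}}} = \frac{1}{-7607 + \frac{60802}{23245}} = \frac{1}{- \frac{176763913}{23245}} = - \frac{23245}{176763913}$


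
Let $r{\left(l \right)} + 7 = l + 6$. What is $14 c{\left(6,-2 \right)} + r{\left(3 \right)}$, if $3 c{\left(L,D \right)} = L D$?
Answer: $-54$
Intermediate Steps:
$r{\left(l \right)} = -1 + l$ ($r{\left(l \right)} = -7 + \left(l + 6\right) = -7 + \left(6 + l\right) = -1 + l$)
$c{\left(L,D \right)} = \frac{D L}{3}$ ($c{\left(L,D \right)} = \frac{L D}{3} = \frac{D L}{3}$)
$14 c{\left(6,-2 \right)} + r{\left(3 \right)} = 14 \cdot \frac{1}{3} \left(-2\right) 6 + \left(-1 + 3\right) = 14 \left(-4\right) + 2 = -56 + 2 = -54$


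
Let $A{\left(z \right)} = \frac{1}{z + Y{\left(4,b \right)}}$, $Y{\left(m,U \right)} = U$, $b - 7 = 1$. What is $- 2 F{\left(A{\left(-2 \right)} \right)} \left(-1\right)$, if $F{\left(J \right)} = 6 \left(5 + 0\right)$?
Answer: $60$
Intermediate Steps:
$b = 8$ ($b = 7 + 1 = 8$)
$A{\left(z \right)} = \frac{1}{8 + z}$ ($A{\left(z \right)} = \frac{1}{z + 8} = \frac{1}{8 + z}$)
$F{\left(J \right)} = 30$ ($F{\left(J \right)} = 6 \cdot 5 = 30$)
$- 2 F{\left(A{\left(-2 \right)} \right)} \left(-1\right) = \left(-2\right) 30 \left(-1\right) = \left(-60\right) \left(-1\right) = 60$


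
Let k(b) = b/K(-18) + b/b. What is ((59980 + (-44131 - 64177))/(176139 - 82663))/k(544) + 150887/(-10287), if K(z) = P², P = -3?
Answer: -278719984195/18991355337 ≈ -14.676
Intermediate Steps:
K(z) = 9 (K(z) = (-3)² = 9)
k(b) = 1 + b/9 (k(b) = b/9 + b/b = b*(⅑) + 1 = b/9 + 1 = 1 + b/9)
((59980 + (-44131 - 64177))/(176139 - 82663))/k(544) + 150887/(-10287) = ((59980 + (-44131 - 64177))/(176139 - 82663))/(1 + (⅑)*544) + 150887/(-10287) = ((59980 - 108308)/93476)/(1 + 544/9) + 150887*(-1/10287) = (-48328*1/93476)/(553/9) - 150887/10287 = -12082/23369*9/553 - 150887/10287 = -15534/1846151 - 150887/10287 = -278719984195/18991355337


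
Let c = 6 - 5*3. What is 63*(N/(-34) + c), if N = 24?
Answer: -10395/17 ≈ -611.47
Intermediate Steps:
c = -9 (c = 6 - 15 = -9)
63*(N/(-34) + c) = 63*(24/(-34) - 9) = 63*(24*(-1/34) - 9) = 63*(-12/17 - 9) = 63*(-165/17) = -10395/17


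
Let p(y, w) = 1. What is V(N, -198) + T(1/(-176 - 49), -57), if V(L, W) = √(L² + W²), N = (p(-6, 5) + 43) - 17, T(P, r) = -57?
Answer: -57 + 9*√493 ≈ 142.83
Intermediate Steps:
N = 27 (N = (1 + 43) - 17 = 44 - 17 = 27)
V(N, -198) + T(1/(-176 - 49), -57) = √(27² + (-198)²) - 57 = √(729 + 39204) - 57 = √39933 - 57 = 9*√493 - 57 = -57 + 9*√493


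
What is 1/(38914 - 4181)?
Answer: 1/34733 ≈ 2.8791e-5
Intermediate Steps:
1/(38914 - 4181) = 1/34733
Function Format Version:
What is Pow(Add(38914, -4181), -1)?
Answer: Rational(1, 34733) ≈ 2.8791e-5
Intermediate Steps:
Pow(Add(38914, -4181), -1) = Pow(34733, -1) = Rational(1, 34733)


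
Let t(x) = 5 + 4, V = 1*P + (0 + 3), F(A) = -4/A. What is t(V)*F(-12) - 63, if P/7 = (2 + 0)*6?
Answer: -60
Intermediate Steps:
P = 84 (P = 7*((2 + 0)*6) = 7*(2*6) = 7*12 = 84)
V = 87 (V = 1*84 + (0 + 3) = 84 + 3 = 87)
t(x) = 9
t(V)*F(-12) - 63 = 9*(-4/(-12)) - 63 = 9*(-4*(-1/12)) - 63 = 9*(1/3) - 63 = 3 - 63 = -60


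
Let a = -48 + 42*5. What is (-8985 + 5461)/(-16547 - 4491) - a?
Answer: -1702316/10519 ≈ -161.83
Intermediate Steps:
a = 162 (a = -48 + 210 = 162)
(-8985 + 5461)/(-16547 - 4491) - a = (-8985 + 5461)/(-16547 - 4491) - 1*162 = -3524/(-21038) - 162 = -3524*(-1/21038) - 162 = 1762/10519 - 162 = -1702316/10519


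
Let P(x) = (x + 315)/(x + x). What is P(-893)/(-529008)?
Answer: -289/472404144 ≈ -6.1176e-7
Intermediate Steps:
P(x) = (315 + x)/(2*x) (P(x) = (315 + x)/((2*x)) = (315 + x)*(1/(2*x)) = (315 + x)/(2*x))
P(-893)/(-529008) = ((½)*(315 - 893)/(-893))/(-529008) = ((½)*(-1/893)*(-578))*(-1/529008) = (289/893)*(-1/529008) = -289/472404144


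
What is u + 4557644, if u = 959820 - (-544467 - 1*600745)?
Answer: 6662676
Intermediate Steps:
u = 2105032 (u = 959820 - (-544467 - 600745) = 959820 - 1*(-1145212) = 959820 + 1145212 = 2105032)
u + 4557644 = 2105032 + 4557644 = 6662676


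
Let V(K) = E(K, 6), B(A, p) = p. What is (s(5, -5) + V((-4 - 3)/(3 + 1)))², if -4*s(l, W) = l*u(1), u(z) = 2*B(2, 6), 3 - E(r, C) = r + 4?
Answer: 3249/16 ≈ 203.06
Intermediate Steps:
E(r, C) = -1 - r (E(r, C) = 3 - (r + 4) = 3 - (4 + r) = 3 + (-4 - r) = -1 - r)
u(z) = 12 (u(z) = 2*6 = 12)
V(K) = -1 - K
s(l, W) = -3*l (s(l, W) = -l*12/4 = -3*l)
(s(5, -5) + V((-4 - 3)/(3 + 1)))² = (-3*5 + (-1 - (-4 - 3)/(3 + 1)))² = (-15 + (-1 - (-7)/4))² = (-15 + (-1 - 1*(-7/4)))² = (-15 + (-1 + 7/4))² = (-15 + ¾)² = (-57/4)² = 3249/16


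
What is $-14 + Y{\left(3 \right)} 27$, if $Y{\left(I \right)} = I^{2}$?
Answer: $229$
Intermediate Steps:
$-14 + Y{\left(3 \right)} 27 = -14 + 3^{2} \cdot 27 = -14 + 9 \cdot 27 = -14 + 243 = 229$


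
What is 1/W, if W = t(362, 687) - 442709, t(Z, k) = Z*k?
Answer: -1/194015 ≈ -5.1542e-6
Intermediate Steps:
W = -194015 (W = 362*687 - 442709 = 248694 - 442709 = -194015)
1/W = 1/(-194015) = -1/194015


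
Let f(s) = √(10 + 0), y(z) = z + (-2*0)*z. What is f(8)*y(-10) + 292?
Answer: 292 - 10*√10 ≈ 260.38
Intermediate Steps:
y(z) = z (y(z) = z + 0*z = z + 0 = z)
f(s) = √10
f(8)*y(-10) + 292 = √10*(-10) + 292 = -10*√10 + 292 = 292 - 10*√10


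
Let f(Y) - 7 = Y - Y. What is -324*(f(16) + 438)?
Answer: -144180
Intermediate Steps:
f(Y) = 7 (f(Y) = 7 + (Y - Y) = 7 + 0 = 7)
-324*(f(16) + 438) = -324*(7 + 438) = -324*445 = -144180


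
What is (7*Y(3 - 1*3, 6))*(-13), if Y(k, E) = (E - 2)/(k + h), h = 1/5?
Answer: -1820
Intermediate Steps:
h = 1/5 ≈ 0.20000
Y(k, E) = (-2 + E)/(1/5 + k) (Y(k, E) = (E - 2)/(k + 1/5) = (-2 + E)/(1/5 + k))
(7*Y(3 - 1*3, 6))*(-13) = (7*(5*(-2 + 6)/(1 + 5*(3 - 1*3))))*(-13) = (7*(5*4/(1 + 5*(3 - 3))))*(-13) = (7*(5*4/(1 + 5*0)))*(-13) = (7*(5*4/(1 + 0)))*(-13) = (7*(5*4/1))*(-13) = (7*(5*1*4))*(-13) = (7*20)*(-13) = 140*(-13) = -1820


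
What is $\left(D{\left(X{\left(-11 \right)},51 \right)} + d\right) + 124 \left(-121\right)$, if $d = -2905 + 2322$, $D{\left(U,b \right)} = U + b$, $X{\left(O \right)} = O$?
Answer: $-15547$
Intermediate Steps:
$d = -583$
$\left(D{\left(X{\left(-11 \right)},51 \right)} + d\right) + 124 \left(-121\right) = \left(\left(-11 + 51\right) - 583\right) + 124 \left(-121\right) = \left(40 - 583\right) - 15004 = -543 - 15004 = -15547$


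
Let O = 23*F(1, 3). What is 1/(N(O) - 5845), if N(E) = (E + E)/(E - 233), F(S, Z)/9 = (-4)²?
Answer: -3079/17990131 ≈ -0.00017115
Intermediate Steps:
F(S, Z) = 144 (F(S, Z) = 9*(-4)² = 9*16 = 144)
O = 3312 (O = 23*144 = 3312)
N(E) = 2*E/(-233 + E) (N(E) = (2*E)/(-233 + E) = 2*E/(-233 + E))
1/(N(O) - 5845) = 1/(2*3312/(-233 + 3312) - 5845) = 1/(2*3312/3079 - 5845) = 1/(2*3312*(1/3079) - 5845) = 1/(6624/3079 - 5845) = 1/(-17990131/3079) = -3079/17990131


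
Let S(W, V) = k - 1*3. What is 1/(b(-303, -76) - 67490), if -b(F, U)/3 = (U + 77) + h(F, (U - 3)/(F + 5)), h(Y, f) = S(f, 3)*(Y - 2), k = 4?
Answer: -1/66578 ≈ -1.5020e-5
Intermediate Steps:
S(W, V) = 1 (S(W, V) = 4 - 1*3 = 4 - 3 = 1)
h(Y, f) = -2 + Y (h(Y, f) = 1*(Y - 2) = 1*(-2 + Y) = -2 + Y)
b(F, U) = -225 - 3*F - 3*U (b(F, U) = -3*((U + 77) + (-2 + F)) = -3*((77 + U) + (-2 + F)) = -3*(75 + F + U) = -225 - 3*F - 3*U)
1/(b(-303, -76) - 67490) = 1/((-225 - 3*(-303) - 3*(-76)) - 67490) = 1/((-225 + 909 + 228) - 67490) = 1/(912 - 67490) = 1/(-66578) = -1/66578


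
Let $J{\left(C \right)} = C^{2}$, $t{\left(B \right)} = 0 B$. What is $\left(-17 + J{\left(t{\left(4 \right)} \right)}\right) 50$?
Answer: $-850$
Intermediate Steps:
$t{\left(B \right)} = 0$
$\left(-17 + J{\left(t{\left(4 \right)} \right)}\right) 50 = \left(-17 + 0^{2}\right) 50 = \left(-17 + 0\right) 50 = \left(-17\right) 50 = -850$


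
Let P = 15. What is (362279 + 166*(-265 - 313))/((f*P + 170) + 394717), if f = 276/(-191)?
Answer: 16956407/25139759 ≈ 0.67449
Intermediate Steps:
f = -276/191 (f = 276*(-1/191) = -276/191 ≈ -1.4450)
(362279 + 166*(-265 - 313))/((f*P + 170) + 394717) = (362279 + 166*(-265 - 313))/((-276/191*15 + 170) + 394717) = (362279 + 166*(-578))/((-4140/191 + 170) + 394717) = (362279 - 95948)/(28330/191 + 394717) = 266331/(75419277/191) = 266331*(191/75419277) = 16956407/25139759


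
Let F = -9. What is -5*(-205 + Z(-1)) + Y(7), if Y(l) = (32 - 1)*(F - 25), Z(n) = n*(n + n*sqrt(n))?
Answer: -34 - 5*I ≈ -34.0 - 5.0*I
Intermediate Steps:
Z(n) = n*(n + n**(3/2))
Y(l) = -1054 (Y(l) = (32 - 1)*(-9 - 25) = 31*(-34) = -1054)
-5*(-205 + Z(-1)) + Y(7) = -5*(-205 + ((-1)**2 + (-1)**(5/2))) - 1054 = -5*(-205 + (1 + I)) - 1054 = -5*(-204 + I) - 1054 = (1020 - 5*I) - 1054 = -34 - 5*I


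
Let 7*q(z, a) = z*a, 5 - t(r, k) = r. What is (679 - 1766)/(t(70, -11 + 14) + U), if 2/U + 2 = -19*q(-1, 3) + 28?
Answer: 259793/15521 ≈ 16.738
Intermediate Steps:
t(r, k) = 5 - r
q(z, a) = a*z/7 (q(z, a) = (z*a)/7 = (a*z)/7 = a*z/7)
U = 14/239 (U = 2/(-2 + (-19*3*(-1)/7 + 28)) = 2/(-2 + (-19*(-3/7) + 28)) = 2/(-2 + (57/7 + 28)) = 2/(-2 + 253/7) = 2/(239/7) = 2*(7/239) = 14/239 ≈ 0.058577)
(679 - 1766)/(t(70, -11 + 14) + U) = (679 - 1766)/((5 - 1*70) + 14/239) = -1087/((5 - 70) + 14/239) = -1087/(-65 + 14/239) = -1087/(-15521/239) = -1087*(-239/15521) = 259793/15521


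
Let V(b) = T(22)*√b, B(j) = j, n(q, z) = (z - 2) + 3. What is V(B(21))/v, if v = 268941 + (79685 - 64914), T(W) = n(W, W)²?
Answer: 529*√21/283712 ≈ 0.0085445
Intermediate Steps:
n(q, z) = 1 + z (n(q, z) = (-2 + z) + 3 = 1 + z)
T(W) = (1 + W)²
V(b) = 529*√b (V(b) = (1 + 22)²*√b = 23²*√b = 529*√b)
v = 283712 (v = 268941 + 14771 = 283712)
V(B(21))/v = (529*√21)/283712 = (529*√21)*(1/283712) = 529*√21/283712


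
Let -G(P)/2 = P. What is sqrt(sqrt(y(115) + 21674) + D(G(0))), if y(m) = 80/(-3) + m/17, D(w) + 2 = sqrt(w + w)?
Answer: sqrt(-5202 + 51*sqrt(56322309))/51 ≈ 12.048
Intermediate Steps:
G(P) = -2*P
D(w) = -2 + sqrt(2)*sqrt(w) (D(w) = -2 + sqrt(w + w) = -2 + sqrt(2*w) = -2 + sqrt(2)*sqrt(w))
y(m) = -80/3 + m/17 (y(m) = 80*(-1/3) + m*(1/17) = -80/3 + m/17)
sqrt(sqrt(y(115) + 21674) + D(G(0))) = sqrt(sqrt((-80/3 + (1/17)*115) + 21674) + (-2 + sqrt(2)*sqrt(-2*0))) = sqrt(sqrt((-80/3 + 115/17) + 21674) + (-2 + sqrt(2)*sqrt(0))) = sqrt(sqrt(-1015/51 + 21674) + (-2 + sqrt(2)*0)) = sqrt(sqrt(1104359/51) + (-2 + 0)) = sqrt(sqrt(56322309)/51 - 2) = sqrt(-2 + sqrt(56322309)/51)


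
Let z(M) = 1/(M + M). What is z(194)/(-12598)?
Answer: -1/4888024 ≈ -2.0458e-7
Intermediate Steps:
z(M) = 1/(2*M)
z(194)/(-12598) = ((½)/194)/(-12598) = ((½)*(1/194))*(-1/12598) = (1/388)*(-1/12598) = -1/4888024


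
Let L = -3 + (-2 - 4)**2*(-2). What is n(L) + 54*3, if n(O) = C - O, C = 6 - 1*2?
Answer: 241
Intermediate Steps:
C = 4 (C = 6 - 2 = 4)
L = -75 (L = -3 + (-6)**2*(-2) = -3 + 36*(-2) = -3 - 72 = -75)
n(O) = 4 - O
n(L) + 54*3 = (4 - 1*(-75)) + 54*3 = (4 + 75) + 162 = 79 + 162 = 241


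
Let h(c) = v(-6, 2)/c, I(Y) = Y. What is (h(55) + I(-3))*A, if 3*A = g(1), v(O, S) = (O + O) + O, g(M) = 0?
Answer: 0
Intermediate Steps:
v(O, S) = 3*O (v(O, S) = 2*O + O = 3*O)
h(c) = -18/c (h(c) = (3*(-6))/c = -18/c)
A = 0 (A = (⅓)*0 = 0)
(h(55) + I(-3))*A = (-18/55 - 3)*0 = -183/55*0 = 0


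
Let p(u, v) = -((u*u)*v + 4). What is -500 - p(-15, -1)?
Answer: -721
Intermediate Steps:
p(u, v) = -4 - v*u² (p(u, v) = -(u²*v + 4) = -(v*u² + 4) = -(4 + v*u²) = -4 - v*u²)
-500 - p(-15, -1) = -500 - (-4 - 1*(-1)*(-15)²) = -500 - (-4 - 1*(-1)*225) = -500 - (-4 + 225) = -500 - 1*221 = -500 - 221 = -721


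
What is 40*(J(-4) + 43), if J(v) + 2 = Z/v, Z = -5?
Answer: 1690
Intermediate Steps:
J(v) = -2 - 5/v
40*(J(-4) + 43) = 40*((-2 - 5/(-4)) + 43) = 40*((-2 - 5*(-¼)) + 43) = 40*((-2 + 5/4) + 43) = 40*(-¾ + 43) = 40*(169/4) = 1690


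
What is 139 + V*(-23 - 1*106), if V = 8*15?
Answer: -15341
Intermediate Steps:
V = 120
139 + V*(-23 - 1*106) = 139 + 120*(-23 - 1*106) = 139 + 120*(-23 - 106) = 139 + 120*(-129) = 139 - 15480 = -15341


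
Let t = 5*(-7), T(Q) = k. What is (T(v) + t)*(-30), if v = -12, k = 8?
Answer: 810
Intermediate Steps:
T(Q) = 8
t = -35
(T(v) + t)*(-30) = (8 - 35)*(-30) = -27*(-30) = 810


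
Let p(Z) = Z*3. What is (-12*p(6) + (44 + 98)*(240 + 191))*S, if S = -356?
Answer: -21711016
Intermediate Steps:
p(Z) = 3*Z
(-12*p(6) + (44 + 98)*(240 + 191))*S = (-36*6 + (44 + 98)*(240 + 191))*(-356) = (-12*18 + 142*431)*(-356) = (-216 + 61202)*(-356) = 60986*(-356) = -21711016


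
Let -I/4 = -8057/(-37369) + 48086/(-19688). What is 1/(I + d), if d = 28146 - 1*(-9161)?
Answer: 91965109/3431761471222 ≈ 2.6798e-5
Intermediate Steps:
d = 37307 (d = 28146 + 9161 = 37307)
I = 819149759/91965109 (I = -4*(-8057/(-37369) + 48086/(-19688)) = -4*(-8057*(-1/37369) + 48086*(-1/19688)) = -4*(8057/37369 - 24043/9844) = -4*(-819149759/367860436) = 819149759/91965109 ≈ 8.9072)
1/(I + d) = 1/(819149759/91965109 + 37307) = 1/(3431761471222/91965109) = 91965109/3431761471222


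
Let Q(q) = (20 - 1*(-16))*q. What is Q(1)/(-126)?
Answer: -2/7 ≈ -0.28571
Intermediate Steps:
Q(q) = 36*q (Q(q) = (20 + 16)*q = 36*q)
Q(1)/(-126) = (36*1)/(-126) = 36*(-1/126) = -2/7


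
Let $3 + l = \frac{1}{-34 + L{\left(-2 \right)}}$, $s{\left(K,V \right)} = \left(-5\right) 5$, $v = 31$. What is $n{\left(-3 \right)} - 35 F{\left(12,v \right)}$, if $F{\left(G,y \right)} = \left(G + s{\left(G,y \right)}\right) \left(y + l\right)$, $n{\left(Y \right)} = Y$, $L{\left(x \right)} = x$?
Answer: $\frac{458077}{36} \approx 12724.0$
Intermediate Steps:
$s{\left(K,V \right)} = -25$
$l = - \frac{109}{36}$ ($l = -3 + \frac{1}{-34 - 2} = -3 + \frac{1}{-36} = -3 - \frac{1}{36} = - \frac{109}{36} \approx -3.0278$)
$F{\left(G,y \right)} = \left(-25 + G\right) \left(- \frac{109}{36} + y\right)$ ($F{\left(G,y \right)} = \left(G - 25\right) \left(y - \frac{109}{36}\right) = \left(-25 + G\right) \left(- \frac{109}{36} + y\right)$)
$n{\left(-3 \right)} - 35 F{\left(12,v \right)} = -3 - 35 \left(\frac{2725}{36} - 775 - \frac{109}{3} + 12 \cdot 31\right) = -3 - 35 \left(\frac{2725}{36} - 775 - \frac{109}{3} + 372\right) = -3 - - \frac{458185}{36} = -3 + \frac{458185}{36} = \frac{458077}{36}$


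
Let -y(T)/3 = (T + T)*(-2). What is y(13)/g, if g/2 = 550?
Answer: 39/275 ≈ 0.14182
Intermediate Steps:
g = 1100 (g = 2*550 = 1100)
y(T) = 12*T (y(T) = -3*(T + T)*(-2) = -3*2*T*(-2) = -(-12)*T = 12*T)
y(13)/g = (12*13)/1100 = 156*(1/1100) = 39/275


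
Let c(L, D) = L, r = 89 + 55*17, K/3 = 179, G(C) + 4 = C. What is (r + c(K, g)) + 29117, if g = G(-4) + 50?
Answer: 30678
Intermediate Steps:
G(C) = -4 + C
K = 537 (K = 3*179 = 537)
r = 1024 (r = 89 + 935 = 1024)
g = 42 (g = (-4 - 4) + 50 = -8 + 50 = 42)
(r + c(K, g)) + 29117 = (1024 + 537) + 29117 = 1561 + 29117 = 30678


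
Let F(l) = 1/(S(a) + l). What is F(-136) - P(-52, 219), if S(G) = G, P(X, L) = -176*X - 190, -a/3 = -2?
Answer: -1165061/130 ≈ -8962.0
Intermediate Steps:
a = 6 (a = -3*(-2) = 6)
P(X, L) = -190 - 176*X
F(l) = 1/(6 + l)
F(-136) - P(-52, 219) = 1/(6 - 136) - (-190 - 176*(-52)) = 1/(-130) - (-190 + 9152) = -1/130 - 1*8962 = -1/130 - 8962 = -1165061/130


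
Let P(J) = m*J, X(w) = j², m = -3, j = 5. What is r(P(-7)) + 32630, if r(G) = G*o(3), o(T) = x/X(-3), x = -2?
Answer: 815708/25 ≈ 32628.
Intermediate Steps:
X(w) = 25 (X(w) = 5² = 25)
P(J) = -3*J
o(T) = -2/25
r(G) = -2*G/25 (r(G) = G*(-2/25) = -2*G/25)
r(P(-7)) + 32630 = -(-6)*(-7)/25 + 32630 = -2/25*21 + 32630 = -42/25 + 32630 = 815708/25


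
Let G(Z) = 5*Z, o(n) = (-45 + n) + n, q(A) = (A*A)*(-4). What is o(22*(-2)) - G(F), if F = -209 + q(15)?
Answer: 5412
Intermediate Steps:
q(A) = -4*A**2 (q(A) = A**2*(-4) = -4*A**2)
o(n) = -45 + 2*n
F = -1109 (F = -209 - 4*15**2 = -209 - 4*225 = -209 - 900 = -1109)
o(22*(-2)) - G(F) = (-45 + 2*(22*(-2))) - 5*(-1109) = (-45 + 2*(-44)) - 1*(-5545) = (-45 - 88) + 5545 = -133 + 5545 = 5412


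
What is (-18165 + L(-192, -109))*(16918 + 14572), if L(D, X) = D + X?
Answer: -581494340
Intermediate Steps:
(-18165 + L(-192, -109))*(16918 + 14572) = (-18165 + (-192 - 109))*(16918 + 14572) = (-18165 - 301)*31490 = -18466*31490 = -581494340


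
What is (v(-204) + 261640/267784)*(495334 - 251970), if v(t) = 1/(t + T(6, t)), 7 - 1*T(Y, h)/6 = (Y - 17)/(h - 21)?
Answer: 719002345/3043 ≈ 2.3628e+5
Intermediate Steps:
T(Y, h) = 42 - 6*(-17 + Y)/(-21 + h) (T(Y, h) = 42 - 6*(Y - 17)/(h - 21) = 42 - 6*(-17 + Y)/(-21 + h))
v(t) = 1/(t + 6*(-136 + 7*t)/(-21 + t)) (v(t) = 1/(t + 6*(-130 - 1*6 + 7*t)/(-21 + t)) = 1/(t + 6*(-130 - 6 + 7*t)/(-21 + t)) = 1/(t + 6*(-136 + 7*t)/(-21 + t)))
(v(-204) + 261640/267784)*(495334 - 251970) = ((-21 - 204)/(-816 + (-204)**2 + 21*(-204)) + 261640/267784)*(495334 - 251970) = (-225/(-816 + 41616 - 4284) + 261640*(1/267784))*243364 = (-225/36516 + 32705/33473)*243364 = ((1/36516)*(-225) + 32705/33473)*243364 = (-75/12172 + 32705/33473)*243364 = (129995/133892)*243364 = 719002345/3043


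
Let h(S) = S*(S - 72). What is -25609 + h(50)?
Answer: -26709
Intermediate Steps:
h(S) = S*(-72 + S)
-25609 + h(50) = -25609 + 50*(-72 + 50) = -25609 + 50*(-22) = -25609 - 1100 = -26709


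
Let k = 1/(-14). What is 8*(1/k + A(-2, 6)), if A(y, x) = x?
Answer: -64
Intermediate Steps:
k = -1/14 ≈ -0.071429
8*(1/k + A(-2, 6)) = 8*(1/(-1/14) + 6) = 8*(-14 + 6) = 8*(-8) = -64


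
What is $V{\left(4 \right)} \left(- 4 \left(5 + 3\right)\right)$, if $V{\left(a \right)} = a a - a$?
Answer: $-384$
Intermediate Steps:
$V{\left(a \right)} = a^{2} - a$
$V{\left(4 \right)} \left(- 4 \left(5 + 3\right)\right) = 4 \left(-1 + 4\right) \left(- 4 \left(5 + 3\right)\right) = 4 \cdot 3 \left(\left(-4\right) 8\right) = 12 \left(-32\right) = -384$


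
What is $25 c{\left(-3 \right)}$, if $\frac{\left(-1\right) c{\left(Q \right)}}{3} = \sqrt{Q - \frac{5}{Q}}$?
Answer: $- 50 i \sqrt{3} \approx - 86.603 i$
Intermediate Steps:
$c{\left(Q \right)} = - 3 \sqrt{Q - \frac{5}{Q}}$
$25 c{\left(-3 \right)} = 25 \left(- 3 \sqrt{-3 - \frac{5}{-3}}\right) = 25 \left(- 3 \sqrt{-3 - - \frac{5}{3}}\right) = 25 \left(- 3 \sqrt{-3 + \frac{5}{3}}\right) = 25 \left(- 3 \sqrt{- \frac{4}{3}}\right) = 25 \left(- 3 \frac{2 i \sqrt{3}}{3}\right) = 25 \left(- 2 i \sqrt{3}\right) = - 50 i \sqrt{3}$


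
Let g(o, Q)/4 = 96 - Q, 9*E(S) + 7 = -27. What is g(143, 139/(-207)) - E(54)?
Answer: 26942/69 ≈ 390.46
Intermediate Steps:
E(S) = -34/9 (E(S) = -7/9 + (⅑)*(-27) = -7/9 - 3 = -34/9)
g(o, Q) = 384 - 4*Q (g(o, Q) = 4*(96 - Q) = 384 - 4*Q)
g(143, 139/(-207)) - E(54) = (384 - 556/(-207)) - 1*(-34/9) = (384 - 556*(-1)/207) + 34/9 = (384 - 4*(-139/207)) + 34/9 = (384 + 556/207) + 34/9 = 80044/207 + 34/9 = 26942/69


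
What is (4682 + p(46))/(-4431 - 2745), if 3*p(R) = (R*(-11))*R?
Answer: 355/828 ≈ 0.42874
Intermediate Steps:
p(R) = -11*R²/3 (p(R) = ((R*(-11))*R)/3 = ((-11*R)*R)/3 = (-11*R²)/3 = -11*R²/3)
(4682 + p(46))/(-4431 - 2745) = (4682 - 11/3*46²)/(-4431 - 2745) = (4682 - 11/3*2116)/(-7176) = (4682 - 23276/3)*(-1/7176) = -9230/3*(-1/7176) = 355/828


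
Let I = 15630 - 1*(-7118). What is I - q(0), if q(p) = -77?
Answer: 22825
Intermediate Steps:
I = 22748 (I = 15630 + 7118 = 22748)
I - q(0) = 22748 - 1*(-77) = 22748 + 77 = 22825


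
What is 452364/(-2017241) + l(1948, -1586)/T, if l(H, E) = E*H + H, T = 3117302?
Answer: -3819274084354/3144174701891 ≈ -1.2147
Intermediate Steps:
l(H, E) = H + E*H
452364/(-2017241) + l(1948, -1586)/T = 452364/(-2017241) + (1948*(1 - 1586))/3117302 = 452364*(-1/2017241) + (1948*(-1585))*(1/3117302) = -452364/2017241 - 3087580*1/3117302 = -452364/2017241 - 1543790/1558651 = -3819274084354/3144174701891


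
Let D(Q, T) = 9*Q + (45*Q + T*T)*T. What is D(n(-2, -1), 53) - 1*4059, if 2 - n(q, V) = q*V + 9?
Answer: 123272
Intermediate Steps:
n(q, V) = -7 - V*q (n(q, V) = 2 - (q*V + 9) = 2 - (V*q + 9) = 2 - (9 + V*q) = 2 + (-9 - V*q) = -7 - V*q)
D(Q, T) = 9*Q + T*(T² + 45*Q) (D(Q, T) = 9*Q + (45*Q + T²)*T = 9*Q + (T² + 45*Q)*T = 9*Q + T*(T² + 45*Q))
D(n(-2, -1), 53) - 1*4059 = (53³ + 9*(-7 - 1*(-1)*(-2)) + 45*(-7 - 1*(-1)*(-2))*53) - 1*4059 = (148877 + 9*(-7 - 2) + 45*(-7 - 2)*53) - 4059 = (148877 + 9*(-9) + 45*(-9)*53) - 4059 = (148877 - 81 - 21465) - 4059 = 127331 - 4059 = 123272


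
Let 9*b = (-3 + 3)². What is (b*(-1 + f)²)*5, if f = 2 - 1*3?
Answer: 0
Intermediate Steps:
f = -1 (f = 2 - 3 = -1)
b = 0 (b = (-3 + 3)²/9 = (⅑)*0² = (⅑)*0 = 0)
(b*(-1 + f)²)*5 = (0*(-1 - 1)²)*5 = (0*(-2)²)*5 = (0*4)*5 = 0*5 = 0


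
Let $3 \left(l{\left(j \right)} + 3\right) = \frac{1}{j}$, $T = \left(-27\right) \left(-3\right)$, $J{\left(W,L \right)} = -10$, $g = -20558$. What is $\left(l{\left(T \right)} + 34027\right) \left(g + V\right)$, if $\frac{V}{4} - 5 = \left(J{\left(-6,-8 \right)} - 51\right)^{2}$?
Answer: $- \frac{46746327782}{243} \approx -1.9237 \cdot 10^{8}$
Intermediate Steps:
$T = 81$
$V = 14904$ ($V = 20 + 4 \left(-10 - 51\right)^{2} = 20 + 4 \left(-61\right)^{2} = 20 + 4 \cdot 3721 = 20 + 14884 = 14904$)
$l{\left(j \right)} = -3 + \frac{1}{3 j}$
$\left(l{\left(T \right)} + 34027\right) \left(g + V\right) = \left(\left(-3 + \frac{1}{3 \cdot 81}\right) + 34027\right) \left(-20558 + 14904\right) = \left(\left(-3 + \frac{1}{3} \cdot \frac{1}{81}\right) + 34027\right) \left(-5654\right) = \left(\left(-3 + \frac{1}{243}\right) + 34027\right) \left(-5654\right) = \left(- \frac{728}{243} + 34027\right) \left(-5654\right) = \frac{8267833}{243} \left(-5654\right) = - \frac{46746327782}{243}$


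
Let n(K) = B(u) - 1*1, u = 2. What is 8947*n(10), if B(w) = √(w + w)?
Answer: 8947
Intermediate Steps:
B(w) = √2*√w (B(w) = √(2*w) = √2*√w)
n(K) = 1 (n(K) = √2*√2 - 1*1 = 2 - 1 = 1)
8947*n(10) = 8947*1 = 8947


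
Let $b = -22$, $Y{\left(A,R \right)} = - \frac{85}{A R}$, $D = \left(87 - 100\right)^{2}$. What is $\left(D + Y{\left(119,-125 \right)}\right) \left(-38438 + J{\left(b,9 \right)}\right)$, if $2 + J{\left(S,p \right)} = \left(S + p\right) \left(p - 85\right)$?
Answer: $- \frac{1107680352}{175} \approx -6.3296 \cdot 10^{6}$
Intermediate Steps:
$D = 169$ ($D = \left(-13\right)^{2} = 169$)
$Y{\left(A,R \right)} = - \frac{85}{A R}$ ($Y{\left(A,R \right)} = - 85 \frac{1}{A R} = - \frac{85}{A R}$)
$J{\left(S,p \right)} = -2 + \left(-85 + p\right) \left(S + p\right)$ ($J{\left(S,p \right)} = -2 + \left(S + p\right) \left(p - 85\right) = -2 + \left(S + p\right) \left(-85 + p\right) = -2 + \left(-85 + p\right) \left(S + p\right)$)
$\left(D + Y{\left(119,-125 \right)}\right) \left(-38438 + J{\left(b,9 \right)}\right) = \left(169 - \frac{85}{119 \left(-125\right)}\right) \left(-38438 - \left(-905 - 81\right)\right) = \left(169 - \frac{5}{7} \left(- \frac{1}{125}\right)\right) \left(-38438 - -986\right) = \left(169 + \frac{1}{175}\right) \left(-38438 + 986\right) = \frac{29576}{175} \left(-37452\right) = - \frac{1107680352}{175}$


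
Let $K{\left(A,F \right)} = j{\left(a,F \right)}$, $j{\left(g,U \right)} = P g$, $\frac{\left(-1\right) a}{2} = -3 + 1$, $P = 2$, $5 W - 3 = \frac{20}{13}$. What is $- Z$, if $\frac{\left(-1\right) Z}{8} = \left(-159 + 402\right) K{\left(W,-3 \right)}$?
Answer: $15552$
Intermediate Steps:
$W = \frac{59}{65}$ ($W = \frac{3}{5} + \frac{20 \cdot \frac{1}{13}}{5} = \frac{3}{5} + \frac{1}{5} \cdot \frac{20}{13} = \frac{3}{5} + \frac{4}{13} = \frac{59}{65} \approx 0.90769$)
$a = 4$ ($a = - 2 \left(-3 + 1\right) = \left(-2\right) \left(-2\right) = 4$)
$j{\left(g,U \right)} = 2 g$
$K{\left(A,F \right)} = 8$ ($K{\left(A,F \right)} = 2 \cdot 4 = 8$)
$Z = -15552$ ($Z = - 8 \left(-159 + 402\right) 8 = - 8 \cdot 243 \cdot 8 = \left(-8\right) 1944 = -15552$)
$- Z = \left(-1\right) \left(-15552\right) = 15552$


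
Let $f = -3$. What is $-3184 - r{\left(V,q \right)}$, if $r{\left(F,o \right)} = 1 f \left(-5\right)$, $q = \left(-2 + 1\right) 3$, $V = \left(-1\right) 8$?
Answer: $-3199$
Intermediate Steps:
$V = -8$
$q = -3$ ($q = \left(-1\right) 3 = -3$)
$r{\left(F,o \right)} = 15$ ($r{\left(F,o \right)} = 1 \left(-3\right) \left(-5\right) = \left(-3\right) \left(-5\right) = 15$)
$-3184 - r{\left(V,q \right)} = -3184 - 15 = -3199$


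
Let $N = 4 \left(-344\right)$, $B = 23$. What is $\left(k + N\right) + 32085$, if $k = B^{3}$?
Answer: $42876$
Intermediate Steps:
$N = -1376$
$k = 12167$ ($k = 23^{3} = 12167$)
$\left(k + N\right) + 32085 = \left(12167 - 1376\right) + 32085 = 10791 + 32085 = 42876$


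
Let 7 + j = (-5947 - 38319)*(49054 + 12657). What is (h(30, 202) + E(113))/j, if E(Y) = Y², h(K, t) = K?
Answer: -12799/2731699133 ≈ -4.6854e-6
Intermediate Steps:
j = -2731699133 (j = -7 + (-5947 - 38319)*(49054 + 12657) = -7 - 44266*61711 = -7 - 2731699126 = -2731699133)
(h(30, 202) + E(113))/j = (30 + 113²)/(-2731699133) = (30 + 12769)*(-1/2731699133) = 12799*(-1/2731699133) = -12799/2731699133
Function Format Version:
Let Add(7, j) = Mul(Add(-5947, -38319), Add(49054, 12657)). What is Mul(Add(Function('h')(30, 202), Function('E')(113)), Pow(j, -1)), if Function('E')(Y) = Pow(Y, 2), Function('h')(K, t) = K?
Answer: Rational(-12799, 2731699133) ≈ -4.6854e-6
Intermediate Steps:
j = -2731699133 (j = Add(-7, Mul(Add(-5947, -38319), Add(49054, 12657))) = Add(-7, Mul(-44266, 61711)) = Add(-7, -2731699126) = -2731699133)
Mul(Add(Function('h')(30, 202), Function('E')(113)), Pow(j, -1)) = Mul(Add(30, Pow(113, 2)), Pow(-2731699133, -1)) = Mul(Add(30, 12769), Rational(-1, 2731699133)) = Mul(12799, Rational(-1, 2731699133)) = Rational(-12799, 2731699133)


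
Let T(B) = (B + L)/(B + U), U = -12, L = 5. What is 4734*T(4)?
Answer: -21303/4 ≈ -5325.8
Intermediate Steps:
T(B) = (5 + B)/(-12 + B) (T(B) = (B + 5)/(B - 12) = (5 + B)/(-12 + B))
4734*T(4) = 4734*((5 + 4)/(-12 + 4)) = 4734*(9/(-8)) = 4734*(-⅛*9) = 4734*(-9/8) = -21303/4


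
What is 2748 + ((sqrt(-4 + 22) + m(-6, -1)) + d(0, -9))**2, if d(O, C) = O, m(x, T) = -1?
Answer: 2767 - 6*sqrt(2) ≈ 2758.5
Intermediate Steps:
2748 + ((sqrt(-4 + 22) + m(-6, -1)) + d(0, -9))**2 = 2748 + ((sqrt(-4 + 22) - 1) + 0)**2 = 2748 + ((sqrt(18) - 1) + 0)**2 = 2748 + ((3*sqrt(2) - 1) + 0)**2 = 2748 + ((-1 + 3*sqrt(2)) + 0)**2 = 2748 + (-1 + 3*sqrt(2))**2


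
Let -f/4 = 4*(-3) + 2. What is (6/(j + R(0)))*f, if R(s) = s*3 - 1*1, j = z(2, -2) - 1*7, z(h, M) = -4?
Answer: -20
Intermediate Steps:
f = 40 (f = -4*(4*(-3) + 2) = -4*(-12 + 2) = -4*(-10) = 40)
j = -11 (j = -4 - 1*7 = -4 - 7 = -11)
R(s) = -1 + 3*s (R(s) = 3*s - 1 = -1 + 3*s)
(6/(j + R(0)))*f = (6/(-11 + (-1 + 3*0)))*40 = (6/(-11 + (-1 + 0)))*40 = (6/(-11 - 1))*40 = (6/(-12))*40 = -1/12*6*40 = -1/2*40 = -20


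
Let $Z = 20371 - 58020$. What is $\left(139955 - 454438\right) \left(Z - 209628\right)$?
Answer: $77764412791$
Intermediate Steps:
$Z = -37649$
$\left(139955 - 454438\right) \left(Z - 209628\right) = \left(139955 - 454438\right) \left(-37649 - 209628\right) = \left(-314483\right) \left(-247277\right) = 77764412791$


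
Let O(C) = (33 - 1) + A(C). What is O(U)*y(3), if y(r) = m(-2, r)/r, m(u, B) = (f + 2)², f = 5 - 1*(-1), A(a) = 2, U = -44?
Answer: 2176/3 ≈ 725.33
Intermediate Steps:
f = 6 (f = 5 + 1 = 6)
m(u, B) = 64 (m(u, B) = (6 + 2)² = 8² = 64)
O(C) = 34 (O(C) = (33 - 1) + 2 = 32 + 2 = 34)
y(r) = 64/r
O(U)*y(3) = 34*(64/3) = 2176/3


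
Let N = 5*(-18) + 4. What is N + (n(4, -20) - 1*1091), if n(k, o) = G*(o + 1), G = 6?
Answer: -1291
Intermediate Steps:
n(k, o) = 6 + 6*o (n(k, o) = 6*(o + 1) = 6*(1 + o) = 6 + 6*o)
N = -86 (N = -90 + 4 = -86)
N + (n(4, -20) - 1*1091) = -86 + ((6 + 6*(-20)) - 1*1091) = -86 + ((6 - 120) - 1091) = -86 + (-114 - 1091) = -86 - 1205 = -1291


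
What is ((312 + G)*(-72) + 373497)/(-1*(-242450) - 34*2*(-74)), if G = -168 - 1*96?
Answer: 123347/82494 ≈ 1.4952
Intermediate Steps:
G = -264 (G = -168 - 96 = -264)
((312 + G)*(-72) + 373497)/(-1*(-242450) - 34*2*(-74)) = ((312 - 264)*(-72) + 373497)/(-1*(-242450) - 34*2*(-74)) = (48*(-72) + 373497)/(242450 - 68*(-74)) = (-3456 + 373497)/(242450 + 5032) = 370041/247482 = 370041*(1/247482) = 123347/82494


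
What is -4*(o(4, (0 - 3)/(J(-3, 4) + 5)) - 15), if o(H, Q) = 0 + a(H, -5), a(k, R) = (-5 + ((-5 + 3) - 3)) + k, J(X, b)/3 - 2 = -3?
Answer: 84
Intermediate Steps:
J(X, b) = -3 (J(X, b) = 6 + 3*(-3) = 6 - 9 = -3)
a(k, R) = -10 + k (a(k, R) = (-5 + (-2 - 3)) + k = (-5 - 5) + k = -10 + k)
o(H, Q) = -10 + H (o(H, Q) = 0 + (-10 + H) = -10 + H)
-4*(o(4, (0 - 3)/(J(-3, 4) + 5)) - 15) = -4*((-10 + 4) - 15) = -4*(-6 - 15) = -4*(-21) = 84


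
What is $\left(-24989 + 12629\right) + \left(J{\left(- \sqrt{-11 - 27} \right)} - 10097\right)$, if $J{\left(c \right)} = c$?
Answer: $-22457 - i \sqrt{38} \approx -22457.0 - 6.1644 i$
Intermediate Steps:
$\left(-24989 + 12629\right) + \left(J{\left(- \sqrt{-11 - 27} \right)} - 10097\right) = \left(-24989 + 12629\right) - \left(10097 + \sqrt{-11 - 27}\right) = -12360 - \left(10097 + \sqrt{-38}\right) = -12360 - \left(10097 + i \sqrt{38}\right) = -22457 - i \sqrt{38}$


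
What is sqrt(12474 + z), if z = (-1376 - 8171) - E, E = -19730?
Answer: sqrt(22657) ≈ 150.52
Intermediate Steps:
z = 10183 (z = (-1376 - 8171) - 1*(-19730) = -9547 + 19730 = 10183)
sqrt(12474 + z) = sqrt(12474 + 10183) = sqrt(22657)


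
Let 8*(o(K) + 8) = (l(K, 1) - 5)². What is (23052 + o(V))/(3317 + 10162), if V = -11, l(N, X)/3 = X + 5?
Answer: 61507/35944 ≈ 1.7112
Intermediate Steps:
l(N, X) = 15 + 3*X (l(N, X) = 3*(X + 5) = 3*(5 + X) = 15 + 3*X)
o(K) = 105/8 (o(K) = -8 + ((15 + 3*1) - 5)²/8 = -8 + ((15 + 3) - 5)²/8 = -8 + (18 - 5)²/8 = -8 + (⅛)*13² = -8 + (⅛)*169 = -8 + 169/8 = 105/8)
(23052 + o(V))/(3317 + 10162) = (23052 + 105/8)/(3317 + 10162) = (184521/8)/13479 = (184521/8)*(1/13479) = 61507/35944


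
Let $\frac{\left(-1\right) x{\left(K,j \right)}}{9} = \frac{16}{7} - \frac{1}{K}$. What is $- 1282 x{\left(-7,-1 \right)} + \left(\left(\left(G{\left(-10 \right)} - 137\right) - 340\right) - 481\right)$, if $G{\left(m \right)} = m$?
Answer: $\frac{189370}{7} \approx 27053.0$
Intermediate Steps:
$x{\left(K,j \right)} = - \frac{144}{7} + \frac{9}{K}$ ($x{\left(K,j \right)} = - 9 \left(\frac{16}{7} - \frac{1}{K}\right) = - \frac{144}{7} + \frac{9}{K}$)
$- 1282 x{\left(-7,-1 \right)} + \left(\left(\left(G{\left(-10 \right)} - 137\right) - 340\right) - 481\right) = - 1282 \left(- \frac{144}{7} + \frac{9}{-7}\right) - 968 = - 1282 \left(- \frac{144}{7} + 9 \left(- \frac{1}{7}\right)\right) - 968 = - 1282 \left(- \frac{144}{7} - \frac{9}{7}\right) - 968 = \left(-1282\right) \left(- \frac{153}{7}\right) - 968 = \frac{196146}{7} - 968 = \frac{189370}{7}$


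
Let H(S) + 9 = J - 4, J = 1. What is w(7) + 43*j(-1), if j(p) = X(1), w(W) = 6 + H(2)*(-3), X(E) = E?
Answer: 85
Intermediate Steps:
H(S) = -12 (H(S) = -9 + (1 - 4) = -9 - 3 = -12)
w(W) = 42 (w(W) = 6 - 12*(-3) = 6 + 36 = 42)
j(p) = 1
w(7) + 43*j(-1) = 42 + 43*1 = 42 + 43 = 85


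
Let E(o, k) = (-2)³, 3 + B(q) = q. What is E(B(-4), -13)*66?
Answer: -528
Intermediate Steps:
B(q) = -3 + q
E(o, k) = -8
E(B(-4), -13)*66 = -8*66 = -528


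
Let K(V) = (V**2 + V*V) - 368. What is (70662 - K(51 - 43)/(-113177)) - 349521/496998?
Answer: 1324869658611305/18749580882 ≈ 70661.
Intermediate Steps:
K(V) = -368 + 2*V**2 (K(V) = (V**2 + V**2) - 368 = 2*V**2 - 368 = -368 + 2*V**2)
(70662 - K(51 - 43)/(-113177)) - 349521/496998 = (70662 - (-368 + 2*(51 - 43)**2)/(-113177)) - 349521/496998 = (70662 - (-368 + 2*8**2)*(-1)/113177) - 349521/496998 = (70662 - (-368 + 2*64)*(-1)/113177) - 1*116507/165666 = (70662 - (-368 + 128)*(-1)/113177) - 116507/165666 = (70662 - (-240)*(-1)/113177) - 116507/165666 = (70662 - 1*240/113177) - 116507/165666 = (70662 - 240/113177) - 116507/165666 = 7997312934/113177 - 116507/165666 = 1324869658611305/18749580882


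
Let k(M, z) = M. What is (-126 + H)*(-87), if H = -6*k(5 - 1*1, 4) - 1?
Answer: 13137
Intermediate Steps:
H = -25 (H = -6*(5 - 1*1) - 1 = -6*(5 - 1) - 1 = -6*4 - 1 = -24 - 1 = -25)
(-126 + H)*(-87) = (-126 - 25)*(-87) = -151*(-87) = 13137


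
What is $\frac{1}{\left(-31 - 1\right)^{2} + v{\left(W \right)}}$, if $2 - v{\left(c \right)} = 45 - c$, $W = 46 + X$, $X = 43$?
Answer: $\frac{1}{1070} \approx 0.00093458$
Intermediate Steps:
$W = 89$ ($W = 46 + 43 = 89$)
$v{\left(c \right)} = -43 + c$ ($v{\left(c \right)} = 2 - \left(45 - c\right) = 2 + \left(-45 + c\right) = -43 + c$)
$\frac{1}{\left(-31 - 1\right)^{2} + v{\left(W \right)}} = \frac{1}{\left(-31 - 1\right)^{2} + \left(-43 + 89\right)} = \frac{1}{\left(-32\right)^{2} + 46} = \frac{1}{1024 + 46} = \frac{1}{1070}$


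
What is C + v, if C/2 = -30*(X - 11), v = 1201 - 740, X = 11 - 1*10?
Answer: 1061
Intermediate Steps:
X = 1 (X = 11 - 10 = 1)
v = 461
C = 600 (C = 2*(-30*(1 - 11)) = 2*(-30*(-10)) = 2*300 = 600)
C + v = 600 + 461 = 1061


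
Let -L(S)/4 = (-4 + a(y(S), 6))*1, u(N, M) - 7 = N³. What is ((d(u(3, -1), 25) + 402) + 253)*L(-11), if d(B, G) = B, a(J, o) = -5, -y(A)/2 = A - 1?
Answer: 24804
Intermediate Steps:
u(N, M) = 7 + N³
y(A) = 2 - 2*A (y(A) = -2*(A - 1) = -2*(-1 + A) = 2 - 2*A)
L(S) = 36 (L(S) = -4*(-4 - 5) = -(-36) = -4*(-9) = 36)
((d(u(3, -1), 25) + 402) + 253)*L(-11) = (((7 + 3³) + 402) + 253)*36 = (((7 + 27) + 402) + 253)*36 = ((34 + 402) + 253)*36 = (436 + 253)*36 = 689*36 = 24804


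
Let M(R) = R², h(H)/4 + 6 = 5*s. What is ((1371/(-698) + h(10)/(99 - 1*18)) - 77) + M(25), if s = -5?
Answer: 30785221/56538 ≈ 544.50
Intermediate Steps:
h(H) = -124 (h(H) = -24 + 4*(5*(-5)) = -24 + 4*(-25) = -24 - 100 = -124)
((1371/(-698) + h(10)/(99 - 1*18)) - 77) + M(25) = ((1371/(-698) - 124/(99 - 1*18)) - 77) + 25² = ((1371*(-1/698) - 124/(99 - 18)) - 77) + 625 = ((-1371/698 - 124/81) - 77) + 625 = (-197603/56538 - 77) + 625 = -4551029/56538 + 625 = 30785221/56538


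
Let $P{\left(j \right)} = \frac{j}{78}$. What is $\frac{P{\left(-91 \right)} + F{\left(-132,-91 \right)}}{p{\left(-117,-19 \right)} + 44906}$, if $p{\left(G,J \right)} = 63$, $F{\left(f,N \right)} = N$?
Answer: $- \frac{553}{269814} \approx -0.0020496$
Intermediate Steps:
$P{\left(j \right)} = \frac{j}{78}$ ($P{\left(j \right)} = j \frac{1}{78} = \frac{j}{78}$)
$\frac{P{\left(-91 \right)} + F{\left(-132,-91 \right)}}{p{\left(-117,-19 \right)} + 44906} = \frac{\frac{1}{78} \left(-91\right) - 91}{63 + 44906} = \frac{- \frac{7}{6} - 91}{44969} = \left(- \frac{553}{6}\right) \frac{1}{44969} = - \frac{553}{269814}$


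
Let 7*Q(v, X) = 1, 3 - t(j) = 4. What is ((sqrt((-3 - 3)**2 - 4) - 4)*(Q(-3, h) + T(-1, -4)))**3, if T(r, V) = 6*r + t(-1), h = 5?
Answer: 7077888/49 - 35389440*sqrt(2)/343 ≈ -1466.5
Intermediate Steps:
t(j) = -1 (t(j) = 3 - 1*4 = 3 - 4 = -1)
Q(v, X) = 1/7 (Q(v, X) = (1/7)*1 = 1/7)
T(r, V) = -1 + 6*r (T(r, V) = 6*r - 1 = -1 + 6*r)
((sqrt((-3 - 3)**2 - 4) - 4)*(Q(-3, h) + T(-1, -4)))**3 = ((sqrt((-3 - 3)**2 - 4) - 4)*(1/7 + (-1 + 6*(-1))))**3 = ((sqrt((-6)**2 - 4) - 4)*(1/7 + (-1 - 6)))**3 = ((sqrt(36 - 4) - 4)*(1/7 - 7))**3 = ((sqrt(32) - 4)*(-48/7))**3 = ((4*sqrt(2) - 4)*(-48/7))**3 = ((-4 + 4*sqrt(2))*(-48/7))**3 = (192/7 - 192*sqrt(2)/7)**3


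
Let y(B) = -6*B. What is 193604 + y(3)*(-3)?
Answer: 193658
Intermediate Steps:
193604 + y(3)*(-3) = 193604 - 6*3*(-3) = 193604 - 18*(-3) = 193604 + 54 = 193658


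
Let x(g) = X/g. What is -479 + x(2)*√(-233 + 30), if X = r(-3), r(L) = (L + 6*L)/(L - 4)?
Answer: -479 + 3*I*√203/2 ≈ -479.0 + 21.372*I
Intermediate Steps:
r(L) = 7*L/(-4 + L) (r(L) = (7*L)/(-4 + L) = 7*L/(-4 + L))
X = 3 (X = 7*(-3)/(-4 - 3) = 7*(-3)/(-7) = 7*(-3)*(-⅐) = 3)
x(g) = 3/g
-479 + x(2)*√(-233 + 30) = -479 + (3/2)*√(-233 + 30) = -479 + (3*(½))*√(-203) = -479 + 3*(I*√203)/2 = -479 + 3*I*√203/2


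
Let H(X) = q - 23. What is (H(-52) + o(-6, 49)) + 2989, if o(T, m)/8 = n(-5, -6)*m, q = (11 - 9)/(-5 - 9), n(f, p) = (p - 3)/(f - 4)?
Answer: 23505/7 ≈ 3357.9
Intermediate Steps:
n(f, p) = (-3 + p)/(-4 + f)
q = -⅐ (q = 2/(-14) = 2*(-1/14) = -⅐ ≈ -0.14286)
H(X) = -162/7 (H(X) = -⅐ - 23 = -162/7)
o(T, m) = 8*m (o(T, m) = 8*(((-3 - 6)/(-4 - 5))*m) = 8*((-9/(-9))*m) = 8*((-⅑*(-9))*m) = 8*(1*m) = 8*m)
(H(-52) + o(-6, 49)) + 2989 = (-162/7 + 8*49) + 2989 = (-162/7 + 392) + 2989 = 2582/7 + 2989 = 23505/7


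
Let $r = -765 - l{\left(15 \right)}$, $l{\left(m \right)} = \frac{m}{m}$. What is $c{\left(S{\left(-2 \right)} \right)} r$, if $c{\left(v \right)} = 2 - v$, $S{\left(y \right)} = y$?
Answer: $-3064$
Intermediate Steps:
$l{\left(m \right)} = 1$
$r = -766$ ($r = -765 - 1 = -766$)
$c{\left(S{\left(-2 \right)} \right)} r = \left(2 - -2\right) \left(-766\right) = \left(2 + 2\right) \left(-766\right) = 4 \left(-766\right) = -3064$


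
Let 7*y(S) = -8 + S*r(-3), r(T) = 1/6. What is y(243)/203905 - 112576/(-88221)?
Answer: 100902061/79071222 ≈ 1.2761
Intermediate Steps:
r(T) = 1/6
y(S) = -8/7 + S/42 (y(S) = (-8 + S*(1/6))/7 = (-8 + S/6)/7 = -8/7 + S/42)
y(243)/203905 - 112576/(-88221) = (-8/7 + (1/42)*243)/203905 - 112576/(-88221) = (-8/7 + 81/14)*(1/203905) - 112576*(-1/88221) = (65/14)*(1/203905) + 112576/88221 = 1/43918 + 112576/88221 = 100902061/79071222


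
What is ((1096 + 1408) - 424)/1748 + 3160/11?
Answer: 1386640/4807 ≈ 288.46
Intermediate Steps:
((1096 + 1408) - 424)/1748 + 3160/11 = (2504 - 424)*(1/1748) + 3160*(1/11) = 2080*(1/1748) + 3160/11 = 520/437 + 3160/11 = 1386640/4807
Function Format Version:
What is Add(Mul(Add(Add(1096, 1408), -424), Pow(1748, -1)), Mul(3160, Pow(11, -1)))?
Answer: Rational(1386640, 4807) ≈ 288.46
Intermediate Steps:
Add(Mul(Add(Add(1096, 1408), -424), Pow(1748, -1)), Mul(3160, Pow(11, -1))) = Add(Mul(Add(2504, -424), Rational(1, 1748)), Mul(3160, Rational(1, 11))) = Add(Mul(2080, Rational(1, 1748)), Rational(3160, 11)) = Add(Rational(520, 437), Rational(3160, 11)) = Rational(1386640, 4807)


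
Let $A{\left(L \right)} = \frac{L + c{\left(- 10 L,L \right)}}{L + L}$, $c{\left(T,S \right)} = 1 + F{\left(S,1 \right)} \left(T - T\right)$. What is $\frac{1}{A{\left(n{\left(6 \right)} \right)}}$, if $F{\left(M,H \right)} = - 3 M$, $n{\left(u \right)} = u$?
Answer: $\frac{12}{7} \approx 1.7143$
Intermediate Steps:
$c{\left(T,S \right)} = 1$ ($c{\left(T,S \right)} = 1 + - 3 S \left(T - T\right) = 1 + - 3 S 0 = 1 + 0 = 1$)
$A{\left(L \right)} = \frac{1 + L}{2 L}$ ($A{\left(L \right)} = \frac{L + 1}{L + L} = \frac{1 + L}{2 L}$)
$\frac{1}{A{\left(n{\left(6 \right)} \right)}} = \frac{1}{\frac{1}{2} \cdot \frac{1}{6} \left(1 + 6\right)} = \frac{1}{\frac{1}{2} \cdot \frac{1}{6} \cdot 7} = \frac{1}{\frac{7}{12}} = \frac{12}{7}$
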